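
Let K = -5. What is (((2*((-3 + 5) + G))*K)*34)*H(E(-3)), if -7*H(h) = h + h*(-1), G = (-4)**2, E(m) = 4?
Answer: 0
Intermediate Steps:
G = 16
H(h) = 0 (H(h) = -(h + h*(-1))/7 = -(h - h)/7 = -1/7*0 = 0)
(((2*((-3 + 5) + G))*K)*34)*H(E(-3)) = (((2*((-3 + 5) + 16))*(-5))*34)*0 = (((2*(2 + 16))*(-5))*34)*0 = (((2*18)*(-5))*34)*0 = ((36*(-5))*34)*0 = -180*34*0 = -6120*0 = 0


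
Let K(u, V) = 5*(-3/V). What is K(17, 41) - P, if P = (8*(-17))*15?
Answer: 83625/41 ≈ 2039.6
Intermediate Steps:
K(u, V) = -15/V
P = -2040 (P = -136*15 = -2040)
K(17, 41) - P = -15/41 - 1*(-2040) = -15*1/41 + 2040 = -15/41 + 2040 = 83625/41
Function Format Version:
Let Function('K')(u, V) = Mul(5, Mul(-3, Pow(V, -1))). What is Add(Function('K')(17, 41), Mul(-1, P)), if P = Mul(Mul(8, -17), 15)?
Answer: Rational(83625, 41) ≈ 2039.6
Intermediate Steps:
Function('K')(u, V) = Mul(-15, Pow(V, -1))
P = -2040 (P = Mul(-136, 15) = -2040)
Add(Function('K')(17, 41), Mul(-1, P)) = Add(Mul(-15, Pow(41, -1)), Mul(-1, -2040)) = Add(Mul(-15, Rational(1, 41)), 2040) = Add(Rational(-15, 41), 2040) = Rational(83625, 41)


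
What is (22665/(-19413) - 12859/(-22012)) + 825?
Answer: 117429622829/142439652 ≈ 824.42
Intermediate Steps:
(22665/(-19413) - 12859/(-22012)) + 825 = (22665*(-1/19413) - 12859*(-1/22012)) + 825 = (-7555/6471 + 12859/22012) + 825 = -83090071/142439652 + 825 = 117429622829/142439652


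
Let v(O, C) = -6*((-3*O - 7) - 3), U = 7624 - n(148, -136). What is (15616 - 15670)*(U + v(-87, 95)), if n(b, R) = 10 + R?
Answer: -337176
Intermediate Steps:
U = 7750 (U = 7624 - (10 - 136) = 7624 - 1*(-126) = 7624 + 126 = 7750)
v(O, C) = 60 + 18*O (v(O, C) = -6*((-7 - 3*O) - 3) = -6*(-10 - 3*O) = 60 + 18*O)
(15616 - 15670)*(U + v(-87, 95)) = (15616 - 15670)*(7750 + (60 + 18*(-87))) = -54*(7750 + (60 - 1566)) = -54*(7750 - 1506) = -54*6244 = -337176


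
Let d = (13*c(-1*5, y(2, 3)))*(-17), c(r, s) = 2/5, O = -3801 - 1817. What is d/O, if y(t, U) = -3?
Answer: 221/14045 ≈ 0.015735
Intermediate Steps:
O = -5618
c(r, s) = ⅖ (c(r, s) = 2*(⅕) = ⅖)
d = -442/5 (d = (13*(⅖))*(-17) = (26/5)*(-17) = -442/5 ≈ -88.400)
d/O = -442/5/(-5618) = -442/5*(-1/5618) = 221/14045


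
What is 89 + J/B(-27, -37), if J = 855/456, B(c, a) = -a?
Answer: 26359/296 ≈ 89.051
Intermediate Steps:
J = 15/8 (J = 855*(1/456) = 15/8 ≈ 1.8750)
89 + J/B(-27, -37) = 89 + 15/(8*((-1*(-37)))) = 89 + (15/8)/37 = 89 + (15/8)*(1/37) = 89 + 15/296 = 26359/296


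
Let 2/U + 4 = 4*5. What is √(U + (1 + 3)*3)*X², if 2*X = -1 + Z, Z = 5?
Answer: √194 ≈ 13.928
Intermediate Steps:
U = ⅛ (U = 2/(-4 + 4*5) = 2/(-4 + 20) = 2/16 = 2*(1/16) = ⅛ ≈ 0.12500)
X = 2 (X = (-1 + 5)/2 = (½)*4 = 2)
√(U + (1 + 3)*3)*X² = √(⅛ + (1 + 3)*3)*2² = √(⅛ + 4*3)*4 = √(⅛ + 12)*4 = √(97/8)*4 = (√194/4)*4 = √194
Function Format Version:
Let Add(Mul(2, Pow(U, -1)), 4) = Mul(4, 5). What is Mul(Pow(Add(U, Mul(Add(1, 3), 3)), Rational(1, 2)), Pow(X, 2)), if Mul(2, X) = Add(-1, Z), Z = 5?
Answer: Pow(194, Rational(1, 2)) ≈ 13.928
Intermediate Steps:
U = Rational(1, 8) (U = Mul(2, Pow(Add(-4, Mul(4, 5)), -1)) = Mul(2, Pow(Add(-4, 20), -1)) = Mul(2, Pow(16, -1)) = Mul(2, Rational(1, 16)) = Rational(1, 8) ≈ 0.12500)
X = 2 (X = Mul(Rational(1, 2), Add(-1, 5)) = Mul(Rational(1, 2), 4) = 2)
Mul(Pow(Add(U, Mul(Add(1, 3), 3)), Rational(1, 2)), Pow(X, 2)) = Mul(Pow(Add(Rational(1, 8), Mul(Add(1, 3), 3)), Rational(1, 2)), Pow(2, 2)) = Mul(Pow(Add(Rational(1, 8), Mul(4, 3)), Rational(1, 2)), 4) = Mul(Pow(Add(Rational(1, 8), 12), Rational(1, 2)), 4) = Mul(Pow(Rational(97, 8), Rational(1, 2)), 4) = Mul(Mul(Rational(1, 4), Pow(194, Rational(1, 2))), 4) = Pow(194, Rational(1, 2))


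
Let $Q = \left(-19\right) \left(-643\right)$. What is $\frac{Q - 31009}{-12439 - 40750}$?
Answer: $\frac{18792}{53189} \approx 0.35331$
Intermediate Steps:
$Q = 12217$
$\frac{Q - 31009}{-12439 - 40750} = \frac{12217 - 31009}{-12439 - 40750} = - \frac{18792}{-53189} = \left(-18792\right) \left(- \frac{1}{53189}\right) = \frac{18792}{53189}$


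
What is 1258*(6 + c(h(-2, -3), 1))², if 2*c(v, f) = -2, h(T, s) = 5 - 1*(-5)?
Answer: 31450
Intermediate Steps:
h(T, s) = 10 (h(T, s) = 5 + 5 = 10)
c(v, f) = -1 (c(v, f) = (½)*(-2) = -1)
1258*(6 + c(h(-2, -3), 1))² = 1258*(6 - 1)² = 1258*5² = 1258*25 = 31450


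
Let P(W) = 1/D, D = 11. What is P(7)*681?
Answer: 681/11 ≈ 61.909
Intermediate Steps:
P(W) = 1/11
P(7)*681 = (1/11)*681 = 681/11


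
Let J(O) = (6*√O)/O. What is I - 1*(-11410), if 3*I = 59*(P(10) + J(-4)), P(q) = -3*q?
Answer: 10820 - 59*I ≈ 10820.0 - 59.0*I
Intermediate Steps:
J(O) = 6/√O
I = -590 - 59*I (I = (59*(-3*10 + 6/√(-4)))/3 = (59*(-30 + 6*(-I/2)))/3 = (59*(-30 - 3*I))/3 = (-1770 - 177*I)/3 = -590 - 59*I ≈ -590.0 - 59.0*I)
I - 1*(-11410) = (-590 - 59*I) - 1*(-11410) = (-590 - 59*I) + 11410 = 10820 - 59*I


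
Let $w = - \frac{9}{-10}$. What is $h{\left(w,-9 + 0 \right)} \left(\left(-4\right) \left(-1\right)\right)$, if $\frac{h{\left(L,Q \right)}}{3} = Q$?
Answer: $-108$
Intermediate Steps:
$w = \frac{9}{10}$ ($w = \left(-9\right) \left(- \frac{1}{10}\right) = \frac{9}{10} \approx 0.9$)
$h{\left(L,Q \right)} = 3 Q$
$h{\left(w,-9 + 0 \right)} \left(\left(-4\right) \left(-1\right)\right) = 3 \left(-9 + 0\right) \left(\left(-4\right) \left(-1\right)\right) = 3 \left(-9\right) 4 = \left(-27\right) 4 = -108$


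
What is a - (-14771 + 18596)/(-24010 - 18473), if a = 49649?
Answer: 41357692/833 ≈ 49649.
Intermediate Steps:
a - (-14771 + 18596)/(-24010 - 18473) = 49649 - (-14771 + 18596)/(-24010 - 18473) = 49649 - 3825/(-42483) = 49649 - 3825*(-1)/42483 = 49649 - 1*(-75/833) = 49649 + 75/833 = 41357692/833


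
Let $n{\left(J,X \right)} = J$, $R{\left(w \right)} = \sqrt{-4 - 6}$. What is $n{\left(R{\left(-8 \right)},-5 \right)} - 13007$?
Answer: $-13007 + i \sqrt{10} \approx -13007.0 + 3.1623 i$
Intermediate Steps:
$R{\left(w \right)} = i \sqrt{10}$ ($R{\left(w \right)} = \sqrt{-10} = i \sqrt{10}$)
$n{\left(R{\left(-8 \right)},-5 \right)} - 13007 = i \sqrt{10} - 13007 = -13007 + i \sqrt{10}$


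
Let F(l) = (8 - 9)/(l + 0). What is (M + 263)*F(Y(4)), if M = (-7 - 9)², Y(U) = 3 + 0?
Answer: -173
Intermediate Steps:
Y(U) = 3
M = 256 (M = (-16)² = 256)
F(l) = -1/l
(M + 263)*F(Y(4)) = (256 + 263)*(-1/3) = 519*(-1*⅓) = 519*(-⅓) = -173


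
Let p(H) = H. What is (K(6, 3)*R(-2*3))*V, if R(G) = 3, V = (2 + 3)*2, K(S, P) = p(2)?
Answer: 60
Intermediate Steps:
K(S, P) = 2
V = 10 (V = 5*2 = 10)
(K(6, 3)*R(-2*3))*V = (2*3)*10 = 6*10 = 60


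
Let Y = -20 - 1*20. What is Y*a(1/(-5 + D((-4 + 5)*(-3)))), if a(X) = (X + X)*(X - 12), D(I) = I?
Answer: -485/4 ≈ -121.25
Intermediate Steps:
Y = -40 (Y = -20 - 20 = -40)
a(X) = 2*X*(-12 + X) (a(X) = (2*X)*(-12 + X) = 2*X*(-12 + X))
Y*a(1/(-5 + D((-4 + 5)*(-3)))) = -80*(-12 + 1/(-5 + (-4 + 5)*(-3)))/(-5 + (-4 + 5)*(-3)) = -80*(-12 + 1/(-5 + 1*(-3)))/(-5 + 1*(-3)) = -80*(-12 + 1/(-5 - 3))/(-5 - 3) = -80*(-12 + 1/(-8))/(-8) = -80*(-1)*(-12 - ⅛)/8 = -80*(-1)*(-97)/(8*8) = -40*97/32 = -485/4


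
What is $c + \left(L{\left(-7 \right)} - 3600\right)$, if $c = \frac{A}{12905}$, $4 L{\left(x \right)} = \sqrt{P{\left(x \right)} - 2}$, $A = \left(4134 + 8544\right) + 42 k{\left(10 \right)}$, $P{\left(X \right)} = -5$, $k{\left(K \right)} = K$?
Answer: $- \frac{46444902}{12905} + \frac{i \sqrt{7}}{4} \approx -3599.0 + 0.66144 i$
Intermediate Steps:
$A = 13098$ ($A = \left(4134 + 8544\right) + 42 \cdot 10 = 12678 + 420 = 13098$)
$L{\left(x \right)} = \frac{i \sqrt{7}}{4}$ ($L{\left(x \right)} = \frac{\sqrt{-5 - 2}}{4} = \frac{\sqrt{-7}}{4} = \frac{i \sqrt{7}}{4}$)
$c = \frac{13098}{12905} \approx 1.015$
$c + \left(L{\left(-7 \right)} - 3600\right) = \frac{13098}{12905} + \left(\frac{i \sqrt{7}}{4} - 3600\right) = \frac{13098}{12905} - \left(3600 - \frac{i \sqrt{7}}{4}\right) = - \frac{46444902}{12905} + \frac{i \sqrt{7}}{4}$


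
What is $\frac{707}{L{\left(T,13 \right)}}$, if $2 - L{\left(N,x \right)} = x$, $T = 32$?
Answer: $- \frac{707}{11} \approx -64.273$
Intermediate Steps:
$L{\left(N,x \right)} = 2 - x$
$\frac{707}{L{\left(T,13 \right)}} = \frac{707}{2 - 13} = \frac{707}{-11} = 707 \left(- \frac{1}{11}\right) = - \frac{707}{11}$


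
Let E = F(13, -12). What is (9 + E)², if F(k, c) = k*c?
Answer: 21609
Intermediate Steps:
F(k, c) = c*k
E = -156 (E = -12*13 = -156)
(9 + E)² = (9 - 156)² = (-147)² = 21609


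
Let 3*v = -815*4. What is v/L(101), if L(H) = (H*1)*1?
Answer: -3260/303 ≈ -10.759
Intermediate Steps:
L(H) = H (L(H) = H*1 = H)
v = -3260/3 (v = (-815*4)/3 = (⅓)*(-3260) = -3260/3 ≈ -1086.7)
v/L(101) = -3260/3/101 = -3260/3*1/101 = -3260/303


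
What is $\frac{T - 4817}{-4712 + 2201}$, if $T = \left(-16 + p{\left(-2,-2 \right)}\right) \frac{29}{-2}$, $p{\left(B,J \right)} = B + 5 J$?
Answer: $\frac{4411}{2511} \approx 1.7567$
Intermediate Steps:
$T = 406$ ($T = \left(-16 + \left(-2 + 5 \left(-2\right)\right)\right) \frac{29}{-2} = \left(-16 - 12\right) 29 \left(- \frac{1}{2}\right) = \left(-16 - 12\right) \left(- \frac{29}{2}\right) = \left(-28\right) \left(- \frac{29}{2}\right) = 406$)
$\frac{T - 4817}{-4712 + 2201} = \frac{406 - 4817}{-4712 + 2201} = - \frac{4411}{-2511} = \left(-4411\right) \left(- \frac{1}{2511}\right) = \frac{4411}{2511}$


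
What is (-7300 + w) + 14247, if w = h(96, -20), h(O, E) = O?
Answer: 7043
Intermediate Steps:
w = 96
(-7300 + w) + 14247 = (-7300 + 96) + 14247 = -7204 + 14247 = 7043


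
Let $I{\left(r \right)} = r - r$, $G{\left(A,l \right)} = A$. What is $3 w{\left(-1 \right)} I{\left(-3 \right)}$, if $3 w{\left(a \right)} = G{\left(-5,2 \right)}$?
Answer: $0$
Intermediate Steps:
$w{\left(a \right)} = - \frac{5}{3}$ ($w{\left(a \right)} = \frac{1}{3} \left(-5\right) = - \frac{5}{3}$)
$I{\left(r \right)} = 0$
$3 w{\left(-1 \right)} I{\left(-3 \right)} = 3 \left(- \frac{5}{3}\right) 0 = \left(-5\right) 0 = 0$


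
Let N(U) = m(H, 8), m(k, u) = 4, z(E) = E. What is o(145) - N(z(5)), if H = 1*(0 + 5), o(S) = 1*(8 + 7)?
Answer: 11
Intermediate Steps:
o(S) = 15 (o(S) = 1*15 = 15)
H = 5 (H = 1*5 = 5)
N(U) = 4
o(145) - N(z(5)) = 15 - 1*4 = 15 - 4 = 11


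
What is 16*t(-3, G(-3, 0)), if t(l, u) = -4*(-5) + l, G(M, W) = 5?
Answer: 272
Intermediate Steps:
t(l, u) = 20 + l
16*t(-3, G(-3, 0)) = 16*(20 - 3) = 16*17 = 272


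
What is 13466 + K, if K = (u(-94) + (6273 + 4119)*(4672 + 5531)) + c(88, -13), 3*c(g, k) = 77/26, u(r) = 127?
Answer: 8271367259/78 ≈ 1.0604e+8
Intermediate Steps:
c(g, k) = 77/78 (c(g, k) = (77/26)/3 = (77*(1/26))/3 = (⅓)*(77/26) = 77/78)
K = 8270316911/78 (K = (127 + (6273 + 4119)*(4672 + 5531)) + 77/78 = (127 + 10392*10203) + 77/78 = (127 + 106029576) + 77/78 = 106029703 + 77/78 = 8270316911/78 ≈ 1.0603e+8)
13466 + K = 13466 + 8270316911/78 = 8271367259/78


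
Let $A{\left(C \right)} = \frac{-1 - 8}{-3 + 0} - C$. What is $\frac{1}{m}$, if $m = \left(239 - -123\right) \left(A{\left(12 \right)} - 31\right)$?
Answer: $- \frac{1}{14480} \approx -6.9061 \cdot 10^{-5}$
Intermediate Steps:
$A{\left(C \right)} = 3 - C$ ($A{\left(C \right)} = - \frac{9}{-3} - C = \left(-9\right) \left(- \frac{1}{3}\right) - C = 3 - C$)
$m = -14480$ ($m = \left(239 - -123\right) \left(\left(3 - 12\right) - 31\right) = \left(239 + 123\right) \left(\left(3 - 12\right) - 31\right) = 362 \left(-9 - 31\right) = 362 \left(-40\right) = -14480$)
$\frac{1}{m} = \frac{1}{-14480} = - \frac{1}{14480}$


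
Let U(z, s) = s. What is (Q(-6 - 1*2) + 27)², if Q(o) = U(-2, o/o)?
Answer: 784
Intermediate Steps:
Q(o) = 1 (Q(o) = o/o = 1)
(Q(-6 - 1*2) + 27)² = (1 + 27)² = 28² = 784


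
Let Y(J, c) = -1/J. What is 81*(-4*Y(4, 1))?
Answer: 81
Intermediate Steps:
81*(-4*Y(4, 1)) = 81*(-(-4)/4) = 81*(-4*(-1/4)) = 81*1 = 81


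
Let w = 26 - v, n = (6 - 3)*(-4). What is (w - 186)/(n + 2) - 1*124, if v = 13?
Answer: -1067/10 ≈ -106.70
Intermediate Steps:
n = -12 (n = 3*(-4) = -12)
w = 13 (w = 26 - 1*13 = 26 - 13 = 13)
(w - 186)/(n + 2) - 1*124 = (13 - 186)/(-12 + 2) - 1*124 = -173/(-10) - 124 = -173*(-⅒) - 124 = 173/10 - 124 = -1067/10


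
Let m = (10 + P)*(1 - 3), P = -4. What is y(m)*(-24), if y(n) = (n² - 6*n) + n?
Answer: -4896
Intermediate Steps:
m = -12 (m = (10 - 4)*(1 - 3) = 6*(-2) = -12)
y(n) = n² - 5*n
y(m)*(-24) = -12*(-5 - 12)*(-24) = -12*(-17)*(-24) = 204*(-24) = -4896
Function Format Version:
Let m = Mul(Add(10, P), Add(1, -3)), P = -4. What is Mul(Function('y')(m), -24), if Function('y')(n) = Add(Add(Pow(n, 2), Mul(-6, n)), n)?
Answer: -4896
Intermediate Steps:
m = -12 (m = Mul(Add(10, -4), Add(1, -3)) = Mul(6, -2) = -12)
Function('y')(n) = Add(Pow(n, 2), Mul(-5, n))
Mul(Function('y')(m), -24) = Mul(Mul(-12, Add(-5, -12)), -24) = Mul(Mul(-12, -17), -24) = Mul(204, -24) = -4896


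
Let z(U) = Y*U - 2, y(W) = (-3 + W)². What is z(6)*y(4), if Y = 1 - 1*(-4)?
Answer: 28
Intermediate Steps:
Y = 5 (Y = 1 + 4 = 5)
z(U) = -2 + 5*U (z(U) = 5*U - 2 = -2 + 5*U)
z(6)*y(4) = (-2 + 5*6)*(-3 + 4)² = (-2 + 30)*1² = 28*1 = 28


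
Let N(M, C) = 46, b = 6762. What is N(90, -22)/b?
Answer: 1/147 ≈ 0.0068027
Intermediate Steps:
N(90, -22)/b = 46/6762 = 46*(1/6762) = 1/147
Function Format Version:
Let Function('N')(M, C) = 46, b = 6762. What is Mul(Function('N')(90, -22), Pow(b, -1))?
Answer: Rational(1, 147) ≈ 0.0068027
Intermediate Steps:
Mul(Function('N')(90, -22), Pow(b, -1)) = Mul(46, Pow(6762, -1)) = Mul(46, Rational(1, 6762)) = Rational(1, 147)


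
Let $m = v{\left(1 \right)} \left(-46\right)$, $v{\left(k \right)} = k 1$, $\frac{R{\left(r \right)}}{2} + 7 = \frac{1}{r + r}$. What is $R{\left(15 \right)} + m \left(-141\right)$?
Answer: $\frac{97081}{15} \approx 6472.1$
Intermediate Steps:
$R{\left(r \right)} = -14 + \frac{1}{r}$ ($R{\left(r \right)} = -14 + \frac{2}{r + r} = -14 + \frac{2}{2 r} = -14 + 2 \frac{1}{2 r} = -14 + \frac{1}{r}$)
$v{\left(k \right)} = k$
$m = -46$ ($m = 1 \left(-46\right) = -46$)
$R{\left(15 \right)} + m \left(-141\right) = \left(-14 + \frac{1}{15}\right) - -6486 = \left(-14 + \frac{1}{15}\right) + 6486 = - \frac{209}{15} + 6486 = \frac{97081}{15}$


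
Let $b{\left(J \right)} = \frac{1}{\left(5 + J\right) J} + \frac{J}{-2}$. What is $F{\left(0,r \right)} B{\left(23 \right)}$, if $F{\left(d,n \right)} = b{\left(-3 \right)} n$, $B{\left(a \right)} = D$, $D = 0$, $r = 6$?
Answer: $0$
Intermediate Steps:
$b{\left(J \right)} = - \frac{J}{2} + \frac{1}{J \left(5 + J\right)}$ ($b{\left(J \right)} = \frac{1}{J \left(5 + J\right)} + J \left(- \frac{1}{2}\right) = \frac{1}{J \left(5 + J\right)} - \frac{J}{2} = - \frac{J}{2} + \frac{1}{J \left(5 + J\right)}$)
$B{\left(a \right)} = 0$
$F{\left(d,n \right)} = \frac{4 n}{3}$ ($F{\left(d,n \right)} = \frac{2 - \left(-3\right)^{3} - 5 \left(-3\right)^{2}}{2 \left(-3\right) \left(5 - 3\right)} n = \frac{1}{2} \left(- \frac{1}{3}\right) \frac{1}{2} \left(2 - -27 - 45\right) n = \frac{1}{2} \left(- \frac{1}{3}\right) \frac{1}{2} \left(2 + 27 - 45\right) n = \frac{1}{2} \left(- \frac{1}{3}\right) \frac{1}{2} \left(-16\right) n = \frac{4 n}{3}$)
$F{\left(0,r \right)} B{\left(23 \right)} = \frac{4}{3} \cdot 6 \cdot 0 = 8 \cdot 0 = 0$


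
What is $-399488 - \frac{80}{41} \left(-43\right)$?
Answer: $- \frac{16375568}{41} \approx -3.994 \cdot 10^{5}$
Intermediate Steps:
$-399488 - \frac{80}{41} \left(-43\right) = -399488 - - \frac{3440}{41} = -399488 + \frac{3440}{41} = - \frac{16375568}{41}$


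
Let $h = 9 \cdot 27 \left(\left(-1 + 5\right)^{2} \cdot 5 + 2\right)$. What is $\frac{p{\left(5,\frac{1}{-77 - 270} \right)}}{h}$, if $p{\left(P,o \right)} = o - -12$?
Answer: $\frac{4163}{6914322} \approx 0.00060208$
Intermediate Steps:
$p{\left(P,o \right)} = 12 + o$ ($p{\left(P,o \right)} = o + 12 = 12 + o$)
$h = 19926$ ($h = 243 \left(4^{2} \cdot 5 + 2\right) = 243 \left(16 \cdot 5 + 2\right) = 243 \left(80 + 2\right) = 243 \cdot 82 = 19926$)
$\frac{p{\left(5,\frac{1}{-77 - 270} \right)}}{h} = \frac{12 + \frac{1}{-77 - 270}}{19926} = \left(12 + \frac{1}{-347}\right) \frac{1}{19926} = \left(12 - \frac{1}{347}\right) \frac{1}{19926} = \frac{4163}{347} \cdot \frac{1}{19926} = \frac{4163}{6914322}$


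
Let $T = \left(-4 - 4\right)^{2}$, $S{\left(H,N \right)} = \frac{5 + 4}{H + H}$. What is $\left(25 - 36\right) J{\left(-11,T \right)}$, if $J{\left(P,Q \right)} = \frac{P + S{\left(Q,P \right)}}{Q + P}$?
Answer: $\frac{15389}{6784} \approx 2.2684$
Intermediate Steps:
$S{\left(H,N \right)} = \frac{9}{2 H}$
$T = 64$ ($T = \left(-8\right)^{2} = 64$)
$J{\left(P,Q \right)} = \frac{P + \frac{9}{2 Q}}{P + Q}$ ($J{\left(P,Q \right)} = \frac{P + \frac{9}{2 Q}}{Q + P} = \frac{P + \frac{9}{2 Q}}{P + Q}$)
$\left(25 - 36\right) J{\left(-11,T \right)} = \left(25 - 36\right) \frac{\frac{9}{2} - 704}{64 \left(-11 + 64\right)} = - 11 \frac{\frac{9}{2} - 704}{64 \cdot 53} = - 11 \cdot \frac{1}{64} \cdot \frac{1}{53} \left(- \frac{1399}{2}\right) = \left(-11\right) \left(- \frac{1399}{6784}\right) = \frac{15389}{6784}$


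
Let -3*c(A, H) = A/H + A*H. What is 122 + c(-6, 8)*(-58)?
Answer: -1641/2 ≈ -820.50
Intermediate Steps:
c(A, H) = -A*H/3 - A/(3*H) (c(A, H) = -(A/H + A*H)/3 = -(A*H + A/H)/3 = -A*H/3 - A/(3*H))
122 + c(-6, 8)*(-58) = 122 - ⅓*(-6)*(1 + 8²)/8*(-58) = 122 - ⅓*(-6)*⅛*(1 + 64)*(-58) = 122 - ⅓*(-6)*⅛*65*(-58) = 122 + (65/4)*(-58) = 122 - 1885/2 = -1641/2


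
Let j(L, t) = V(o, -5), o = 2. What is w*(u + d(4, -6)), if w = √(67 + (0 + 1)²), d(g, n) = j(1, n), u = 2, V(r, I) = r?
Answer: 8*√17 ≈ 32.985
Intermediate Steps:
j(L, t) = 2
d(g, n) = 2
w = 2*√17 (w = √(67 + 1²) = √(67 + 1) = √68 = 2*√17 ≈ 8.2462)
w*(u + d(4, -6)) = (2*√17)*(2 + 2) = (2*√17)*4 = 8*√17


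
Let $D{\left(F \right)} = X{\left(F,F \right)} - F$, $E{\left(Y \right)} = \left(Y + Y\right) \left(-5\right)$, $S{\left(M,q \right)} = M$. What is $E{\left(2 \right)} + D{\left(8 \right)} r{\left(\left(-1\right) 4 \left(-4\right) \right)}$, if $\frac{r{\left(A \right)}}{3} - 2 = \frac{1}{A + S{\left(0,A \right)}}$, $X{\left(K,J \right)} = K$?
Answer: $-20$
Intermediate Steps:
$E{\left(Y \right)} = - 10 Y$ ($E{\left(Y \right)} = 2 Y \left(-5\right) = - 10 Y$)
$r{\left(A \right)} = 6 + \frac{3}{A}$ ($r{\left(A \right)} = 6 + \frac{3}{A + 0} = 6 + \frac{3}{A}$)
$D{\left(F \right)} = 0$ ($D{\left(F \right)} = F - F = 0$)
$E{\left(2 \right)} + D{\left(8 \right)} r{\left(\left(-1\right) 4 \left(-4\right) \right)} = \left(-10\right) 2 + 0 \left(6 + \frac{3}{\left(-1\right) 4 \left(-4\right)}\right) = -20 + 0 \left(6 + \frac{3}{\left(-4\right) \left(-4\right)}\right) = -20 + 0 \left(6 + \frac{3}{16}\right) = -20 + 0 \cdot \frac{99}{16} = -20 + 0 = -20$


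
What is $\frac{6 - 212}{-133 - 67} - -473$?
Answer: $\frac{47403}{100} \approx 474.03$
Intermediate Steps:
$\frac{6 - 212}{-133 - 67} - -473 = - \frac{206}{-200} + 473 = \left(-206\right) \left(- \frac{1}{200}\right) + 473 = \frac{103}{100} + 473 = \frac{47403}{100}$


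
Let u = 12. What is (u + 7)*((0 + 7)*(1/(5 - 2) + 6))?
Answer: 2527/3 ≈ 842.33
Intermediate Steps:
(u + 7)*((0 + 7)*(1/(5 - 2) + 6)) = (12 + 7)*((0 + 7)*(1/(5 - 2) + 6)) = 19*(7*(1/3 + 6)) = 19*(7*(⅓ + 6)) = 19*(7*(19/3)) = 19*(133/3) = 2527/3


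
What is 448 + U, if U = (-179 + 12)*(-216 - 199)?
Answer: 69753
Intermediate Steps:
U = 69305 (U = -167*(-415) = 69305)
448 + U = 448 + 69305 = 69753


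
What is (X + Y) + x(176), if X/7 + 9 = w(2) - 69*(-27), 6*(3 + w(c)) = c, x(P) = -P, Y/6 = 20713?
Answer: 411184/3 ≈ 1.3706e+5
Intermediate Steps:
Y = 124278 (Y = 6*20713 = 124278)
w(c) = -3 + c/6
X = 38878/3 (X = -63 + 7*((-3 + (⅙)*2) - 69*(-27)) = -63 + 7*((-3 + ⅓) + 1863) = -63 + 7*(-8/3 + 1863) = -63 + 7*(5581/3) = -63 + 39067/3 = 38878/3 ≈ 12959.)
(X + Y) + x(176) = (38878/3 + 124278) - 1*176 = 411712/3 - 176 = 411184/3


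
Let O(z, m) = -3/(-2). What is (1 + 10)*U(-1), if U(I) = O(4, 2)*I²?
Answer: 33/2 ≈ 16.500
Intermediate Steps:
O(z, m) = 3/2 (O(z, m) = -3*(-½) = 3/2)
U(I) = 3*I²/2
(1 + 10)*U(-1) = (1 + 10)*((3/2)*(-1)²) = 11*((3/2)*1) = 11*(3/2) = 33/2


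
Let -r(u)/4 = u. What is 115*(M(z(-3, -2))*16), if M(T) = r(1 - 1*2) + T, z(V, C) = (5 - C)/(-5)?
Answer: 4784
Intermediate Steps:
r(u) = -4*u
z(V, C) = -1 + C/5 (z(V, C) = (5 - C)*(-1/5) = -1 + C/5)
M(T) = 4 + T (M(T) = -4*(1 - 1*2) + T = -4*(1 - 2) + T = -4*(-1) + T = 4 + T)
115*(M(z(-3, -2))*16) = 115*((4 + (-1 + (1/5)*(-2)))*16) = 115*((4 + (-1 - 2/5))*16) = 115*((4 - 7/5)*16) = 115*((13/5)*16) = 115*(208/5) = 4784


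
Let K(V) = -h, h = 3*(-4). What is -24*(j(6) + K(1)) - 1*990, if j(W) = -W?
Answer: -1134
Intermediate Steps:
h = -12
K(V) = 12 (K(V) = -1*(-12) = 12)
-24*(j(6) + K(1)) - 1*990 = -24*(-1*6 + 12) - 1*990 = -24*(-6 + 12) - 990 = -24*6 - 990 = -144 - 990 = -1134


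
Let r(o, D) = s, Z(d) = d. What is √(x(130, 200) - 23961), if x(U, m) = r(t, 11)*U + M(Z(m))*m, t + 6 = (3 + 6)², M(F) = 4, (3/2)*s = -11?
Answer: I*√217029/3 ≈ 155.29*I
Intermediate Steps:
s = -22/3 (s = (⅔)*(-11) = -22/3 ≈ -7.3333)
t = 75 (t = -6 + (3 + 6)² = -6 + 9² = -6 + 81 = 75)
r(o, D) = -22/3
x(U, m) = 4*m - 22*U/3 (x(U, m) = -22*U/3 + 4*m = 4*m - 22*U/3)
√(x(130, 200) - 23961) = √((4*200 - 22/3*130) - 23961) = √((800 - 2860/3) - 23961) = √(-460/3 - 23961) = √(-72343/3) = I*√217029/3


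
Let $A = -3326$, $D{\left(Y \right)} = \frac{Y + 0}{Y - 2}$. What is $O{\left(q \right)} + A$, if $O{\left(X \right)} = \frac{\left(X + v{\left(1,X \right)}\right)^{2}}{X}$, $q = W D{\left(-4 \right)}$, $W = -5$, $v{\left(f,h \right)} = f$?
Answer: $- \frac{99829}{30} \approx -3327.6$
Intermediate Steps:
$D{\left(Y \right)} = \frac{Y}{-2 + Y}$
$q = - \frac{10}{3}$ ($q = - 5 \left(- \frac{4}{-2 - 4}\right) = - 5 \left(- \frac{4}{-6}\right) = - 5 \left(\left(-4\right) \left(- \frac{1}{6}\right)\right) = \left(-5\right) \frac{2}{3} = - \frac{10}{3} \approx -3.3333$)
$O{\left(X \right)} = \frac{\left(1 + X\right)^{2}}{X}$ ($O{\left(X \right)} = \frac{\left(X + 1\right)^{2}}{X} = \frac{\left(1 + X\right)^{2}}{X}$)
$O{\left(q \right)} + A = \frac{\left(1 - \frac{10}{3}\right)^{2}}{- \frac{10}{3}} - 3326 = - \frac{3 \left(- \frac{7}{3}\right)^{2}}{10} - 3326 = \left(- \frac{3}{10}\right) \frac{49}{9} - 3326 = - \frac{49}{30} - 3326 = - \frac{99829}{30}$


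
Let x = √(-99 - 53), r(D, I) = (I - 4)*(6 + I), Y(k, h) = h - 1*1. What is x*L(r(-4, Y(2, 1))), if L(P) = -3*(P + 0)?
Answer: 144*I*√38 ≈ 887.68*I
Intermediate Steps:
Y(k, h) = -1 + h (Y(k, h) = h - 1 = -1 + h)
r(D, I) = (-4 + I)*(6 + I)
L(P) = -3*P
x = 2*I*√38 (x = √(-152) = 2*I*√38 ≈ 12.329*I)
x*L(r(-4, Y(2, 1))) = (2*I*√38)*(-3*(-24 + (-1 + 1)² + 2*(-1 + 1))) = (2*I*√38)*(-3*(-24 + 0² + 2*0)) = (2*I*√38)*(-3*(-24 + 0 + 0)) = (2*I*√38)*(-3*(-24)) = (2*I*√38)*72 = 144*I*√38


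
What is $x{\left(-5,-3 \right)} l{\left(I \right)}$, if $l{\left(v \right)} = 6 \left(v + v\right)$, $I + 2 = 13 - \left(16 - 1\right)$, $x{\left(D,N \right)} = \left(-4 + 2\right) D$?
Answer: $-480$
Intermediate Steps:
$x{\left(D,N \right)} = - 2 D$
$I = -4$ ($I = -2 + \left(13 - \left(16 - 1\right)\right) = -2 + \left(13 - 15\right) = -2 - 2 = -4$)
$l{\left(v \right)} = 12 v$ ($l{\left(v \right)} = 6 \cdot 2 v = 12 v$)
$x{\left(-5,-3 \right)} l{\left(I \right)} = \left(-2\right) \left(-5\right) 12 \left(-4\right) = 10 \left(-48\right) = -480$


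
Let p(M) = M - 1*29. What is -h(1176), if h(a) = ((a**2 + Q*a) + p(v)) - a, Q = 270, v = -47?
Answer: -1699244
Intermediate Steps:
p(M) = -29 + M (p(M) = M - 29 = -29 + M)
h(a) = -76 + a**2 + 269*a (h(a) = ((a**2 + 270*a) + (-29 - 47)) - a = ((a**2 + 270*a) - 76) - a = (-76 + a**2 + 270*a) - a = -76 + a**2 + 269*a)
-h(1176) = -(-76 + 1176**2 + 269*1176) = -(-76 + 1382976 + 316344) = -1*1699244 = -1699244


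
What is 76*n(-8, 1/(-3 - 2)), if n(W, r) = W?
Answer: -608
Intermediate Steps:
76*n(-8, 1/(-3 - 2)) = 76*(-8) = -608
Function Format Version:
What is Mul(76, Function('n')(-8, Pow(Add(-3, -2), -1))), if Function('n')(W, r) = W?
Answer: -608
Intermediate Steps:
Mul(76, Function('n')(-8, Pow(Add(-3, -2), -1))) = Mul(76, -8) = -608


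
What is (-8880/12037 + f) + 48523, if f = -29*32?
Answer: 572892135/12037 ≈ 47594.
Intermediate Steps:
f = -928
(-8880/12037 + f) + 48523 = (-8880/12037 - 928) + 48523 = -11179216/12037 + 48523 = 572892135/12037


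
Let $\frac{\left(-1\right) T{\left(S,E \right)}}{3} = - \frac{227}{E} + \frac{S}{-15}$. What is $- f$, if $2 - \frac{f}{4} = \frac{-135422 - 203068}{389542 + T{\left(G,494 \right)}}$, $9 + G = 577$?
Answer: $- \frac{1227100344}{106939193} \approx -11.475$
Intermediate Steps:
$G = 568$ ($G = -9 + 577 = 568$)
$T{\left(S,E \right)} = \frac{681}{E} + \frac{S}{5}$ ($T{\left(S,E \right)} = - 3 \left(- \frac{227}{E} + \frac{S}{-15}\right) = - 3 \left(- \frac{227}{E} + S \left(- \frac{1}{15}\right)\right) = - 3 \left(- \frac{227}{E} - \frac{S}{15}\right) = \frac{681}{E} + \frac{S}{5}$)
$f = \frac{1227100344}{106939193}$ ($f = 8 - 4 \frac{-135422 - 203068}{389542 + \left(\frac{681}{494} + \frac{1}{5} \cdot 568\right)} = 8 - 4 \left(- \frac{338490}{389542 + \left(681 \cdot \frac{1}{494} + \frac{568}{5}\right)}\right) = 8 - 4 \left(- \frac{338490}{389542 + \left(\frac{681}{494} + \frac{568}{5}\right)}\right) = 8 - 4 \left(- \frac{338490}{389542 + \frac{283997}{2470}}\right) = 8 - 4 \left(- \frac{338490}{\frac{962452737}{2470}}\right) = 8 - 4 \left(\left(-338490\right) \frac{2470}{962452737}\right) = 8 - - \frac{371586800}{106939193} = 8 + \frac{371586800}{106939193} = \frac{1227100344}{106939193} \approx 11.475$)
$- f = \left(-1\right) \frac{1227100344}{106939193} = - \frac{1227100344}{106939193}$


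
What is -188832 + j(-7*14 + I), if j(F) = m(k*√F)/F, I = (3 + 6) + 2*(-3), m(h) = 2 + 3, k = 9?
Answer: -3587809/19 ≈ -1.8883e+5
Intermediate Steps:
m(h) = 5
I = 3 (I = 9 - 6 = 3)
j(F) = 5/F
-188832 + j(-7*14 + I) = -188832 + 5/(-7*14 + 3) = -188832 + 5/(-98 + 3) = -188832 + 5/(-95) = -188832 + 5*(-1/95) = -188832 - 1/19 = -3587809/19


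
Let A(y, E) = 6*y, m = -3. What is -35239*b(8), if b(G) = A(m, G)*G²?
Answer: 40595328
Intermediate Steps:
b(G) = -18*G² (b(G) = (6*(-3))*G² = -18*G²)
-35239*b(8) = -(-634302)*8² = -(-634302)*64 = -35239*(-1152) = 40595328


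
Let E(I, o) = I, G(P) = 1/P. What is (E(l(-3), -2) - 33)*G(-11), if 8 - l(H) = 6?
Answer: 31/11 ≈ 2.8182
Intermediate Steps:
l(H) = 2 (l(H) = 8 - 1*6 = 8 - 6 = 2)
(E(l(-3), -2) - 33)*G(-11) = (2 - 33)/(-11) = -31*(-1/11) = 31/11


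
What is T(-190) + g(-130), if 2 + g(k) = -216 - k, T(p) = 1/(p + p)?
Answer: -33441/380 ≈ -88.003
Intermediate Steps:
T(p) = 1/(2*p)
g(k) = -218 - k (g(k) = -2 + (-216 - k) = -218 - k)
T(-190) + g(-130) = (½)/(-190) + (-218 - 1*(-130)) = (½)*(-1/190) + (-218 + 130) = -1/380 - 88 = -33441/380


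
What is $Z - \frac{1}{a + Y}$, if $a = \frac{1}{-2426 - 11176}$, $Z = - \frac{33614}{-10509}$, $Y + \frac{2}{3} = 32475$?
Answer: $\frac{4949231560172}{1547330731143} \approx 3.1986$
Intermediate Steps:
$Y = \frac{97423}{3}$ ($Y = - \frac{2}{3} + 32475 = \frac{97423}{3} \approx 32474.0$)
$Z = \frac{33614}{10509}$ ($Z = \left(-33614\right) \left(- \frac{1}{10509}\right) = \frac{33614}{10509} \approx 3.1986$)
$a = - \frac{1}{13602}$ ($a = \frac{1}{-13602} = - \frac{1}{13602} \approx -7.3519 \cdot 10^{-5}$)
$Z - \frac{1}{a + Y} = \frac{33614}{10509} - \frac{1}{- \frac{1}{13602} + \frac{97423}{3}} = \frac{33614}{10509} - \frac{1}{\frac{147238627}{4534}} = \frac{33614}{10509} - \frac{4534}{147238627} = \frac{4949231560172}{1547330731143}$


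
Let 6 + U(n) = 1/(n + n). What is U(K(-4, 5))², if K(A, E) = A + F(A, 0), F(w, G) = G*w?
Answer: 2401/64 ≈ 37.516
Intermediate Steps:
K(A, E) = A (K(A, E) = A + 0*A = A + 0 = A)
U(n) = -6 + 1/(2*n) (U(n) = -6 + 1/(n + n) = -6 + 1/(2*n))
U(K(-4, 5))² = (-6 + (½)/(-4))² = (-6 + (½)*(-¼))² = (-6 - ⅛)² = (-49/8)² = 2401/64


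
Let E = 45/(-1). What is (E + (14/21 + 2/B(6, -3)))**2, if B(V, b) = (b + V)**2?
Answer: 157609/81 ≈ 1945.8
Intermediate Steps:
B(V, b) = (V + b)**2
E = -45 (E = 45*(-1) = -45)
(E + (14/21 + 2/B(6, -3)))**2 = (-45 + (14/21 + 2/((6 - 3)**2)))**2 = (-45 + (14*(1/21) + 2/(3**2)))**2 = (-45 + (2/3 + 2/9))**2 = (-45 + 8/9)**2 = (-397/9)**2 = 157609/81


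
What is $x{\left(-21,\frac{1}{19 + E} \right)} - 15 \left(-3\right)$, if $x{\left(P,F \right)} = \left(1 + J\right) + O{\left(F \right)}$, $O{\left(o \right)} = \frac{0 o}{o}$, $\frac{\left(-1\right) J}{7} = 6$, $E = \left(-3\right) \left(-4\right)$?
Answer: $4$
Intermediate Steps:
$E = 12$
$J = -42$ ($J = \left(-7\right) 6 = -42$)
$O{\left(o \right)} = 0$ ($O{\left(o \right)} = \frac{0}{o} = 0$)
$x{\left(P,F \right)} = -41$ ($x{\left(P,F \right)} = \left(1 - 42\right) + 0 = -41 + 0 = -41$)
$x{\left(-21,\frac{1}{19 + E} \right)} - 15 \left(-3\right) = -41 - 15 \left(-3\right) = -41 - -45 = -41 + 45 = 4$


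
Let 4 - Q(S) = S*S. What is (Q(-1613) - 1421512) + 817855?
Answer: -3205422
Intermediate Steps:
Q(S) = 4 - S² (Q(S) = 4 - S*S = 4 - S²)
(Q(-1613) - 1421512) + 817855 = ((4 - 1*(-1613)²) - 1421512) + 817855 = ((4 - 1*2601769) - 1421512) + 817855 = ((4 - 2601769) - 1421512) + 817855 = (-2601765 - 1421512) + 817855 = -4023277 + 817855 = -3205422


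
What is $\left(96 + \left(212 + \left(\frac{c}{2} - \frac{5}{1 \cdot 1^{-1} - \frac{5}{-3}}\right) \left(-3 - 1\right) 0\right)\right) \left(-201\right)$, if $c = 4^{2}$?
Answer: $-61908$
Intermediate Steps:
$c = 16$
$\left(96 + \left(212 + \left(\frac{c}{2} - \frac{5}{1 \cdot 1^{-1} - \frac{5}{-3}}\right) \left(-3 - 1\right) 0\right)\right) \left(-201\right) = \left(96 + \left(212 + \left(\frac{16}{2} - \frac{5}{1 \cdot 1^{-1} - \frac{5}{-3}}\right) \left(-3 - 1\right) 0\right)\right) \left(-201\right) = \left(96 + \left(212 + \left(16 \cdot \frac{1}{2} - \frac{5}{1 \cdot 1 - - \frac{5}{3}}\right) \left(-3 - 1\right) 0\right)\right) \left(-201\right) = \left(96 + \left(212 + \left(8 - \frac{5}{1 + \frac{5}{3}}\right) \left(-4\right) 0\right)\right) \left(-201\right) = \left(96 + \left(212 + \left(8 - \frac{5}{\frac{8}{3}}\right) \left(-4\right) 0\right)\right) \left(-201\right) = \left(96 + \left(212 + \left(8 - \frac{15}{8}\right) \left(-4\right) 0\right)\right) \left(-201\right) = \left(96 + \left(212 + \frac{49}{8} \left(-4\right) 0\right)\right) \left(-201\right) = \left(96 + \left(212 - 0\right)\right) \left(-201\right) = \left(96 + \left(212 + 0\right)\right) \left(-201\right) = \left(96 + 212\right) \left(-201\right) = 308 \left(-201\right) = -61908$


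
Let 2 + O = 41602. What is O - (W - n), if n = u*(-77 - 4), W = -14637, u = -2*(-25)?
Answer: 52187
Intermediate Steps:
u = 50
O = 41600 (O = -2 + 41602 = 41600)
n = -4050 (n = 50*(-77 - 4) = 50*(-81) = -4050)
O - (W - n) = 41600 - (-14637 - 1*(-4050)) = 41600 - (-14637 + 4050) = 41600 - 1*(-10587) = 41600 + 10587 = 52187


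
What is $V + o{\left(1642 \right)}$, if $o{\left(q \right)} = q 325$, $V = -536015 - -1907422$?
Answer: $1905057$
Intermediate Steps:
$V = 1371407$ ($V = -536015 + 1907422 = 1371407$)
$o{\left(q \right)} = 325 q$
$V + o{\left(1642 \right)} = 1371407 + 325 \cdot 1642 = 1371407 + 533650 = 1905057$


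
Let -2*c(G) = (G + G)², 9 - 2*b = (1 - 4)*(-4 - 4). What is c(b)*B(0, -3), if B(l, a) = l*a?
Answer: 0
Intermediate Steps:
B(l, a) = a*l
b = -15/2 (b = 9/2 - (1 - 4)*(-4 - 4)/2 = 9/2 - (-3)*(-8)/2 = 9/2 - ½*24 = 9/2 - 12 = -15/2 ≈ -7.5000)
c(G) = -2*G² (c(G) = -(G + G)²/2 = -4*G²/2 = -2*G²)
c(b)*B(0, -3) = (-2*(-15/2)²)*(-3*0) = -2*225/4*0 = -225/2*0 = 0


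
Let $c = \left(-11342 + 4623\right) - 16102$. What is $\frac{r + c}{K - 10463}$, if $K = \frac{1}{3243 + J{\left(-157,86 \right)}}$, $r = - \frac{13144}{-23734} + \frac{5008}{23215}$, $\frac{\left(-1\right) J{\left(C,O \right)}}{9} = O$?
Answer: $\frac{15522109633529241}{7116835520256130} \approx 2.181$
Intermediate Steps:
$J{\left(C,O \right)} = - 9 O$
$r = \frac{211998916}{275492405}$ ($r = \left(-13144\right) \left(- \frac{1}{23734}\right) + 5008 \cdot \frac{1}{23215} = \frac{6572}{11867} + \frac{5008}{23215} = \frac{211998916}{275492405} \approx 0.76953$)
$c = -22821$ ($c = -6719 - 16102 = -22821$)
$K = \frac{1}{2469}$ ($K = \frac{1}{3243 - 774} = \frac{1}{2469} \approx 0.00040502$)
$\frac{r + c}{K - 10463} = \frac{\frac{211998916}{275492405} - 22821}{\frac{1}{2469} - 10463} = - \frac{6286800175589}{275492405 \left(- \frac{25833146}{2469}\right)} = \left(- \frac{6286800175589}{275492405}\right) \left(- \frac{2469}{25833146}\right) = \frac{15522109633529241}{7116835520256130}$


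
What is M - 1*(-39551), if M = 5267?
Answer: 44818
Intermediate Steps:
M - 1*(-39551) = 5267 - 1*(-39551) = 5267 + 39551 = 44818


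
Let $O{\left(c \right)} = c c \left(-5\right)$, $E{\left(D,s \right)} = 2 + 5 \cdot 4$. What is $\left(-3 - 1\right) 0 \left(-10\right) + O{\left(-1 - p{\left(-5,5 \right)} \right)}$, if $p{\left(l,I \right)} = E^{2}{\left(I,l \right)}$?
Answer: $-1176125$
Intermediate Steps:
$E{\left(D,s \right)} = 22$ ($E{\left(D,s \right)} = 2 + 20 = 22$)
$p{\left(l,I \right)} = 484$ ($p{\left(l,I \right)} = 22^{2} = 484$)
$O{\left(c \right)} = - 5 c^{2}$ ($O{\left(c \right)} = c^{2} \left(-5\right) = - 5 c^{2}$)
$\left(-3 - 1\right) 0 \left(-10\right) + O{\left(-1 - p{\left(-5,5 \right)} \right)} = \left(-3 - 1\right) 0 \left(-10\right) - 5 \left(-1 - 484\right)^{2} = \left(-4\right) 0 \left(-10\right) - 5 \left(-1 - 484\right)^{2} = 0 \left(-10\right) - 5 \left(-485\right)^{2} = 0 - 1176125 = -1176125$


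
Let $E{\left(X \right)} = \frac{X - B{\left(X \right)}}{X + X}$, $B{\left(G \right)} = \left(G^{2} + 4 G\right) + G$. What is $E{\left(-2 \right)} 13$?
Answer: $-13$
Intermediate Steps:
$B{\left(G \right)} = G^{2} + 5 G$
$E{\left(X \right)} = \frac{X - X \left(5 + X\right)}{2 X}$ ($E{\left(X \right)} = \frac{X - X \left(5 + X\right)}{X + X} = \frac{X - X \left(5 + X\right)}{2 X}$)
$E{\left(-2 \right)} 13 = \left(-2 - -1\right) 13 = \left(-2 + 1\right) 13 = \left(-1\right) 13 = -13$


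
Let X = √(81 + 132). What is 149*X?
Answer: 149*√213 ≈ 2174.6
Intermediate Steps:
X = √213 ≈ 14.595
149*X = 149*√213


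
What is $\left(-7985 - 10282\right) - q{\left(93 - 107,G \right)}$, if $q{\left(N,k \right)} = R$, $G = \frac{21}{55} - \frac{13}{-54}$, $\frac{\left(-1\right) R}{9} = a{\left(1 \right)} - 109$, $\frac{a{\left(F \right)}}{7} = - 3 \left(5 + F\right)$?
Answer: $-20382$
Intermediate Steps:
$a{\left(F \right)} = -105 - 21 F$ ($a{\left(F \right)} = 7 \left(- 3 \left(5 + F\right)\right) = 7 \left(-15 - 3 F\right) = -105 - 21 F$)
$R = 2115$ ($R = - 9 \left(\left(-105 - 21\right) - 109\right) = - 9 \left(-126 - 109\right) = \left(-9\right) \left(-235\right) = 2115$)
$G = \frac{1849}{2970}$ ($G = 21 \cdot \frac{1}{55} - - \frac{13}{54} = \frac{21}{55} + \frac{13}{54} = \frac{1849}{2970} \approx 0.62256$)
$q{\left(N,k \right)} = 2115$
$\left(-7985 - 10282\right) - q{\left(93 - 107,G \right)} = \left(-7985 - 10282\right) - 2115 = -18267 - 2115 = -20382$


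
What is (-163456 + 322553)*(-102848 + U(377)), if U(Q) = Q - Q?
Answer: -16362808256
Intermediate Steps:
U(Q) = 0
(-163456 + 322553)*(-102848 + U(377)) = (-163456 + 322553)*(-102848 + 0) = 159097*(-102848) = -16362808256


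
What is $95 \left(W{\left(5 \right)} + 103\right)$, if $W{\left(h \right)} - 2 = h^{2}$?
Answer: $12350$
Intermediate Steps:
$W{\left(h \right)} = 2 + h^{2}$
$95 \left(W{\left(5 \right)} + 103\right) = 95 \left(\left(2 + 5^{2}\right) + 103\right) = 95 \left(\left(2 + 25\right) + 103\right) = 95 \left(27 + 103\right) = 95 \cdot 130 = 12350$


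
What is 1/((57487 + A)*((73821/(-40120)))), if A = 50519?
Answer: -20060/3986555463 ≈ -5.0319e-6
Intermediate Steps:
1/((57487 + A)*((73821/(-40120)))) = 1/((57487 + 50519)*((73821/(-40120)))) = 1/(108006*((73821*(-1/40120)))) = 1/(108006*(-73821/40120)) = (1/108006)*(-40120/73821) = -20060/3986555463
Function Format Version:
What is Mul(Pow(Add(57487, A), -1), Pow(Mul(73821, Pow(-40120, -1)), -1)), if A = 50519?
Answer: Rational(-20060, 3986555463) ≈ -5.0319e-6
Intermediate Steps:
Mul(Pow(Add(57487, A), -1), Pow(Mul(73821, Pow(-40120, -1)), -1)) = Mul(Pow(Add(57487, 50519), -1), Pow(Mul(73821, Pow(-40120, -1)), -1)) = Mul(Pow(108006, -1), Pow(Mul(73821, Rational(-1, 40120)), -1)) = Mul(Rational(1, 108006), Pow(Rational(-73821, 40120), -1)) = Mul(Rational(1, 108006), Rational(-40120, 73821)) = Rational(-20060, 3986555463)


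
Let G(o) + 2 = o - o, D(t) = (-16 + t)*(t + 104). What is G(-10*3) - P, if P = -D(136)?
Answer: 28798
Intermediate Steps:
D(t) = (-16 + t)*(104 + t)
P = -28800 (P = -(-1664 + 136² + 88*136) = -(-1664 + 18496 + 11968) = -1*28800 = -28800)
G(o) = -2 (G(o) = -2 + (o - o) = -2 + 0 = -2)
G(-10*3) - P = -2 - 1*(-28800) = -2 + 28800 = 28798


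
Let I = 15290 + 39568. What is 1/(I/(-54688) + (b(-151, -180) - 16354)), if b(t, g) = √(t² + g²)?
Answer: -12228543189520/199956588402510489 - 747694336*√55201/199956588402510489 ≈ -6.2035e-5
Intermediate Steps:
b(t, g) = √(g² + t²)
I = 54858
1/(I/(-54688) + (b(-151, -180) - 16354)) = 1/(54858/(-54688) + (√((-180)² + (-151)²) - 16354)) = 1/(54858*(-1/54688) + (√(32400 + 22801) - 16354)) = 1/(-27429/27344 + (√55201 - 16354)) = 1/(-27429/27344 + (-16354 + √55201)) = 1/(-447211205/27344 + √55201)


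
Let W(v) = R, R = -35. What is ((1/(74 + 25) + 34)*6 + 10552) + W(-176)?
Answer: 353795/33 ≈ 10721.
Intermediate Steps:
W(v) = -35
((1/(74 + 25) + 34)*6 + 10552) + W(-176) = ((1/(74 + 25) + 34)*6 + 10552) - 35 = ((1/99 + 34)*6 + 10552) - 35 = ((3367/99)*6 + 10552) - 35 = (6734/33 + 10552) - 35 = 354950/33 - 35 = 353795/33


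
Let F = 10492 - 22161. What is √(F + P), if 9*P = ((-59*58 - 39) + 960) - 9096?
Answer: I*√116618/3 ≈ 113.83*I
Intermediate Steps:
P = -11597/9 (P = (((-59*58 - 39) + 960) - 9096)/9 = (((-3422 - 39) + 960) - 9096)/9 = ((-3461 + 960) - 9096)/9 = (-2501 - 9096)/9 = (⅑)*(-11597) = -11597/9 ≈ -1288.6)
F = -11669
√(F + P) = √(-11669 - 11597/9) = √(-116618/9) = I*√116618/3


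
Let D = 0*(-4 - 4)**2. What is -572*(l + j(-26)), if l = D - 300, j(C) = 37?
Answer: 150436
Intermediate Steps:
D = 0 (D = 0*(-8)**2 = 0*64 = 0)
l = -300 (l = 0 - 300 = -300)
-572*(l + j(-26)) = -572*(-300 + 37) = -572*(-263) = 150436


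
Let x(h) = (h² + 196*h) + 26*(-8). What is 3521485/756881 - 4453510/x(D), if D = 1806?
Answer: 4680406926315/1368215297462 ≈ 3.4208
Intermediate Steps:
x(h) = -208 + h² + 196*h (x(h) = (h² + 196*h) - 208 = -208 + h² + 196*h)
3521485/756881 - 4453510/x(D) = 3521485/756881 - 4453510/(-208 + 1806² + 196*1806) = 3521485*(1/756881) - 4453510/(-208 + 3261636 + 353976) = 3521485/756881 - 4453510/3615404 = 3521485/756881 - 4453510*1/3615404 = 3521485/756881 - 2226755/1807702 = 4680406926315/1368215297462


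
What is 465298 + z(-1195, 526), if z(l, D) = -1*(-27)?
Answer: 465325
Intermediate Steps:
z(l, D) = 27
465298 + z(-1195, 526) = 465298 + 27 = 465325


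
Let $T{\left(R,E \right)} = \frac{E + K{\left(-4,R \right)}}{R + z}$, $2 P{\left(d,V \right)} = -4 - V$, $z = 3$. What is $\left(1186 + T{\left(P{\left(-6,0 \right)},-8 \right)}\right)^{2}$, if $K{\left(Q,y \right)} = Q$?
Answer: $1378276$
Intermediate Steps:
$P{\left(d,V \right)} = -2 - \frac{V}{2}$ ($P{\left(d,V \right)} = \frac{-4 - V}{2} = -2 - \frac{V}{2}$)
$T{\left(R,E \right)} = \frac{-4 + E}{3 + R}$ ($T{\left(R,E \right)} = \frac{E - 4}{R + 3} = \frac{-4 + E}{3 + R}$)
$\left(1186 + T{\left(P{\left(-6,0 \right)},-8 \right)}\right)^{2} = \left(1186 + \frac{-4 - 8}{3 - 2}\right)^{2} = \left(1186 + \frac{1}{3 + \left(-2 + 0\right)} \left(-12\right)\right)^{2} = \left(1186 + \frac{1}{3 - 2} \left(-12\right)\right)^{2} = \left(1186 + 1^{-1} \left(-12\right)\right)^{2} = \left(1186 + 1 \left(-12\right)\right)^{2} = \left(1186 - 12\right)^{2} = 1174^{2} = 1378276$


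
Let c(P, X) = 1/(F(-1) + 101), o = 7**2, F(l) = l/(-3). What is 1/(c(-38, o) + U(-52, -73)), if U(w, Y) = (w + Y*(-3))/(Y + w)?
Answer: -38000/50393 ≈ -0.75407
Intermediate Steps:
U(w, Y) = (w - 3*Y)/(Y + w)
F(l) = -l/3 (F(l) = l*(-1/3) = -l/3)
o = 49
c(P, X) = 3/304 (c(P, X) = 1/(-1/3*(-1) + 101) = 1/(1/3 + 101) = 1/(304/3) = 3/304)
1/(c(-38, o) + U(-52, -73)) = 1/(3/304 + (-52 - 3*(-73))/(-73 - 52)) = 1/(3/304 + (-52 + 219)/(-125)) = 1/(3/304 - 1/125*167) = 1/(3/304 - 167/125) = 1/(-50393/38000) = -38000/50393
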